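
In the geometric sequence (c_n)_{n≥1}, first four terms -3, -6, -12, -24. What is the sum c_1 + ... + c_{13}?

Common ratio r = 2.
c_n = (-3)·2^(n-1).
S = (-3)·(2^13 - 1)/(2 - 1) = (-3)·(8192 - 1)/(1) = -24573.

-24573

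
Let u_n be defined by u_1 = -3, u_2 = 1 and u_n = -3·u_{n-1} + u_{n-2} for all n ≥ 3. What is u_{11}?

-81747

Iterate the recurrence:
u_3 = -6;  u_4 = 19;  u_5 = -63;  u_6 = 208;  u_7 = -687;  u_8 = 2269;  u_9 = -7494;  u_{10} = 24751;  u_{11} = -81747.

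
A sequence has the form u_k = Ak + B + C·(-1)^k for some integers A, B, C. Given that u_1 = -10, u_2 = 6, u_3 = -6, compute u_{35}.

58

The three given values yield: A + B - C = -10; 2A + B + C = 6; 3A + B - C = -6.
Subtracting the first from the second: A + 2C = 16.
Subtracting the second from the third: A - 2C = -12.
Solving: C = 7, A = 2, then B = -5.
Hence u_{35} = 2·35 + (-5) + 7·(-1) = 58.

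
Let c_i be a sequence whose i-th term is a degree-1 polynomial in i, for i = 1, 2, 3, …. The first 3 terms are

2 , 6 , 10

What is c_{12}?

1st diffs: 4, 4 (constant).
So c_i = 4i - 2.
Evaluating at i = 12 gives c_{12} = 46.

46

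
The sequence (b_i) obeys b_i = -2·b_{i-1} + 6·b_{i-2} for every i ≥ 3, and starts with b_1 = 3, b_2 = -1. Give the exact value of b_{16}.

-299783296

Step forward from the initial values:
b_3 = 20  b_4 = -46  b_5 = 212  …  b_{13} = 6187328  b_{14} = -22553536  b_{15} = 82231040  b_{16} = -299783296.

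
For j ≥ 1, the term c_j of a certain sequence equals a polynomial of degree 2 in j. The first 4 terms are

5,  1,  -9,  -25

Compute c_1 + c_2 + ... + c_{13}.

-1963

1st diffs: -4, -10, -16.
2nd diffs: -6, -6 (constant).
Newton forward-difference form: c_j = 5 + (-4)·C(j-1,1) + (-6)·C(j-1,2).
Continuing: …, -47, -75, -109, -149, …, c_{13} = -439.
Summing j = 1..13 (13 terms) gives -1963.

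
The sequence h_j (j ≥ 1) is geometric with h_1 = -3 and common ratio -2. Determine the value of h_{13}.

h_j = (-3)·(-2)^(j-1).
h_{13} = (-3)·(-2)^12 = -12288.

-12288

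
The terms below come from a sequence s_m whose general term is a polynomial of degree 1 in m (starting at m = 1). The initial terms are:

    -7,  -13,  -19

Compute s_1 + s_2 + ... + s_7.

1st diffs: -6, -6 (constant).
So s_m = -6m - 1.
Continuing: -25, -31, -37, -43.
Summing m = 1..7 (7 terms) gives -175.

-175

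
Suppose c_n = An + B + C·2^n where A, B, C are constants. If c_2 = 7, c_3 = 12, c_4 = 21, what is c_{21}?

The three given values yield: 2A + B + 4C = 7; 3A + B + 8C = 12; 4A + B + 16C = 21.
Subtracting the first from the second: A + 4C = 5.
Subtracting the second from the third: A + 8C = 9.
Solving: C = 1, A = 1, then B = 1.
So c_n = 1·n + 1 + 1·2^n; at n=21 this is 2097174.

2097174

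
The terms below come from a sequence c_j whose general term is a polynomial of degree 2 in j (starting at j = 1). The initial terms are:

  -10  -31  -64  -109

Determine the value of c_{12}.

1st diffs: -21, -33, -45.
2nd diffs: -12, -12 (constant).
Newton forward-difference form: c_j = -10 + (-21)·C(j-1,1) + (-12)·C(j-1,2).
At j = 12: j-1 = 11, so c_{12} = -10 - 231 - 660 = -901.

-901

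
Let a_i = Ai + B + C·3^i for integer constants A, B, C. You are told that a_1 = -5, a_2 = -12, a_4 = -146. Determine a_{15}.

Write the equations: A + B + 3C = -5; 2A + B + 9C = -12; 4A + B + 81C = -146.
Subtracting the first from the second: A + 6C = -7.
Subtracting the second from the third: 2A + 72C = -134.
Solving: C = -2, A = 5, then B = -4.
Therefore a_{15} = 75 + (-4) + (-2)·14348907 = -28697743.

-28697743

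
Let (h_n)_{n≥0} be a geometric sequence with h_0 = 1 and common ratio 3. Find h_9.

19683

h_n = 1·3^(n-0).
h_9 = 1·3^9 = 19683.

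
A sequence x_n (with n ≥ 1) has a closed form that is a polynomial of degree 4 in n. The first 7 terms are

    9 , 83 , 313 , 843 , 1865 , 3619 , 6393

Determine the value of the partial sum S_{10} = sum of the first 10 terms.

64476

1st diffs: 74, 230, 530, 1022, 1754, 2774.
2nd diffs: 156, 300, 492, 732, 1020.
3rd diffs: 144, 192, 240, 288.
4th diffs: 48, 48, 48 (constant).
Newton forward-difference form: x_n = 9 + 74·C(n-1,1) + 156·C(n-1,2) + 144·C(n-1,3) + 48·C(n-1,4).
Continuing: 10523, 16393, 24435.
Summing n = 1..10 (10 terms) gives 64476.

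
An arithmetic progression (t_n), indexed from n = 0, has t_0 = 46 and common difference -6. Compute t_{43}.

-212

t_n = 46 + (n - 0)·(-6).
t_{43} = 46 + 43·(-6) = -212.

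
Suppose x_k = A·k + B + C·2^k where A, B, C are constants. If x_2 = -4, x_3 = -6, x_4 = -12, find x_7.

Plug in k = 2, 3, 4: 2A + B + 4C = -4; 3A + B + 8C = -6; 4A + B + 16C = -12.
Subtracting the first from the second: A + 4C = -2.
Subtracting the second from the third: A + 8C = -6.
Solving: C = -1, A = 2, then B = -4.
So x_k = 2·k + (-4) + (-1)·2^k; at k=7 this is -118.

-118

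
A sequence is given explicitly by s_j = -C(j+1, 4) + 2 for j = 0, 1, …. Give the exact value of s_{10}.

-328

C(11, 4) = 330, so s_{10} = -328.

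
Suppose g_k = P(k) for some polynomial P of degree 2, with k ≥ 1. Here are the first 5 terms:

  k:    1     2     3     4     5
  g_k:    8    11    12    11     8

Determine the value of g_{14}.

1st diffs: 3, 1, -1, -3.
2nd diffs: -2, -2, -2 (constant).
Newton forward-difference form: g_k = 8 + 3·C(k-1,1) + (-2)·C(k-1,2).
At k = 14: k-1 = 13, so g_{14} = 8 + 39 - 156 = -109.

-109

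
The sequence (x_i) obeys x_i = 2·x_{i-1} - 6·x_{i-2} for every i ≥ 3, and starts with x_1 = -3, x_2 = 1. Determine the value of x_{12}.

-53984

x_3 = 20; x_4 = 34; x_5 = -52; x_6 = -308; x_7 = -304; x_8 = 1240; x_9 = 4304; x_{10} = 1168; x_{11} = -23488; x_{12} = -53984.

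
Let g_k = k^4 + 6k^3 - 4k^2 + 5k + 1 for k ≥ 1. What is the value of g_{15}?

70051

g_{15} = 1·15^4 + 6·15^3 - 4·15^2 + 5·15 + 1 = 70051.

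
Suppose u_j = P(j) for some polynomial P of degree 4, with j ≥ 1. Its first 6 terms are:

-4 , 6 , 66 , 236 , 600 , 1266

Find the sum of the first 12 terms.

60320

1st diffs: 10, 60, 170, 364, 666.
2nd diffs: 50, 110, 194, 302.
3rd diffs: 60, 84, 108.
4th diffs: 24, 24 (constant).
Newton forward-difference form: u_j = -4 + 10·C(j-1,1) + 50·C(j-1,2) + 60·C(j-1,3) + 24·C(j-1,4).
Continuing: …, 2366, 4056, 6516, 9950, …, u_{12} = 20676.
Summing j = 1..12 (12 terms) gives 60320.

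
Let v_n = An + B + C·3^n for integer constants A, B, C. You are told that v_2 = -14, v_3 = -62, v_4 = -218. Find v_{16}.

-129140066

The three given values yield: 2A + B + 9C = -14; 3A + B + 27C = -62; 4A + B + 81C = -218.
Subtracting the first from the second: A + 18C = -48.
Subtracting the second from the third: A + 54C = -156.
Solving: C = -3, A = 6, then B = 1.
Therefore v_{16} = 96 + 1 + (-3)·43046721 = -129140066.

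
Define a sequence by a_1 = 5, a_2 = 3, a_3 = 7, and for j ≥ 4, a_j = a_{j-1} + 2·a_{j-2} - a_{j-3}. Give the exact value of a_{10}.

Applying the relation repeatedly:
a_4 = 8  a_5 = 19  a_6 = 28  a_7 = 58  a_8 = 95  a_9 = 183  a_{10} = 315.

315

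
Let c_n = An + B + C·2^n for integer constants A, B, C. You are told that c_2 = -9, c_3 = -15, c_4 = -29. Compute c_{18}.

-524257

Write the equations: 2A + B + 4C = -9; 3A + B + 8C = -15; 4A + B + 16C = -29.
Subtracting the first from the second: A + 4C = -6.
Subtracting the second from the third: A + 8C = -14.
Solving: C = -2, A = 2, then B = -5.
Hence c_{18} = 2·18 + (-5) + (-2)·262144 = -524257.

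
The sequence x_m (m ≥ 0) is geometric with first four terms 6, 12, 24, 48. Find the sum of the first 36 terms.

412316860410

Common ratio r = 2.
x_m = 6·2^(m-0).
S = 6·(2^36 - 1)/(2 - 1) = 6·(68719476736 - 1)/(1) = 412316860410.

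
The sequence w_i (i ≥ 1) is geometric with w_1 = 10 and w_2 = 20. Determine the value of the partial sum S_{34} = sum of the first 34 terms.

Common ratio r = 2.
w_i = 10·2^(i-1).
S = 10·(2^34 - 1)/(2 - 1) = 10·(17179869184 - 1)/(1) = 171798691830.

171798691830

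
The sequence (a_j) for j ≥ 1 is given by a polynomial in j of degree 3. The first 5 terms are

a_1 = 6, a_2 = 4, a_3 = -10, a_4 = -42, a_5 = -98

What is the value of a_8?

1st diffs: -2, -14, -32, -56.
2nd diffs: -12, -18, -24.
3rd diffs: -6, -6 (constant).
Newton forward-difference form: a_j = 6 + (-2)·C(j-1,1) + (-12)·C(j-1,2) + (-6)·C(j-1,3).
At j = 8: j-1 = 7, so a_8 = 6 - 14 - 252 - 210 = -470.

-470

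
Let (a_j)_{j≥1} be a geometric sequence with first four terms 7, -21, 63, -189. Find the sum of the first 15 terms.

25110589

Common ratio r = -3.
a_j = 7·(-3)^(j-1).
S = 7·((-3)^15 - 1)/(-3 - 1) = 7·(-14348907 - 1)/(-4) = 25110589.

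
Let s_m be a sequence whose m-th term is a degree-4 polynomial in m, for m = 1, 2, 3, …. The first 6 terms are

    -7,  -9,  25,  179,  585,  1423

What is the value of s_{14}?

1st diffs: -2, 34, 154, 406, 838.
2nd diffs: 36, 120, 252, 432.
3rd diffs: 84, 132, 180.
4th diffs: 48, 48 (constant).
So s_m = 2m^4 - 6m^3 + 4m^2 - 2m - 5.
Evaluating at m = 14 gives s_{14} = 61119.

61119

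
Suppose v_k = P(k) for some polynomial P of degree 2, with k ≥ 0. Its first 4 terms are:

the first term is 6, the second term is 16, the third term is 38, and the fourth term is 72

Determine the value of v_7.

1st diffs: 10, 22, 34.
2nd diffs: 12, 12 (constant).
So v_k = 6k^2 + 4k + 6.
Evaluating at k = 7 gives v_7 = 328.

328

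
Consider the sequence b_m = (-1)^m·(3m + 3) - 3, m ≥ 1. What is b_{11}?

(-1)^11 = -1; 3m + 3 at m=11 is 36; so b_{11} = -39.

-39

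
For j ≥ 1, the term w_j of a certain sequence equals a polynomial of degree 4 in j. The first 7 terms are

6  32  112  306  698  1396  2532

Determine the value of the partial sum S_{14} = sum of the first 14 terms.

130214

1st diffs: 26, 80, 194, 392, 698, 1136.
2nd diffs: 54, 114, 198, 306, 438.
3rd diffs: 60, 84, 108, 132.
4th diffs: 24, 24, 24 (constant).
Newton forward-difference form: w_j = 6 + 26·C(j-1,1) + 54·C(j-1,2) + 60·C(j-1,3) + 24·C(j-1,4).
Continuing: …, 4262, 6766, 10248, 14936, …, w_{14} = 38876.
Summing j = 1..14 (14 terms) gives 130214.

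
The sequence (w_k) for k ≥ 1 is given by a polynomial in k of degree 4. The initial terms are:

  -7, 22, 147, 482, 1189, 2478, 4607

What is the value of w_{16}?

127898

1st diffs: 29, 125, 335, 707, 1289, 2129.
2nd diffs: 96, 210, 372, 582, 840.
3rd diffs: 114, 162, 210, 258.
4th diffs: 48, 48, 48 (constant).
So w_k = 2k^4 - k^3 + 4k^2 - 6k - 6.
Evaluating at k = 16 gives w_{16} = 127898.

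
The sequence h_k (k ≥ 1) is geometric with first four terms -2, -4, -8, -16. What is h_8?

-256

Common ratio r = 2.
h_k = (-2)·2^(k-1).
h_8 = (-2)·2^7 = -256.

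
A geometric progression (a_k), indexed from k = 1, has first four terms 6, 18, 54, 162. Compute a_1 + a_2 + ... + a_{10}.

Common ratio r = 3.
a_k = 6·3^(k-1).
S = 6·(3^10 - 1)/(3 - 1) = 6·(59049 - 1)/(2) = 177144.

177144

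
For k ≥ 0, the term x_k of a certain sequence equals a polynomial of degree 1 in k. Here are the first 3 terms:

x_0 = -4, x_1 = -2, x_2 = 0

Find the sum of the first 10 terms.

50

1st diffs: 2, 2 (constant).
So x_k = 2k - 4.
Continuing: …, 2, 4, 6, 8, …, x_9 = 14.
Summing k = 0..9 (10 terms) gives 50.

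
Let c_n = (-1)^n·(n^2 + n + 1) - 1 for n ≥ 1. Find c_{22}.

506

(-1)^22 = 1; n^2 + n + 1 at n=22 is 507; so c_{22} = 506.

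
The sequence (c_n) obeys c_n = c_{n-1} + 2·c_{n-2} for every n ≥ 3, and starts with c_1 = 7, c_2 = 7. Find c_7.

301

Applying the relation repeatedly:
c_3 = 21  c_4 = 35  c_5 = 77  c_6 = 147  c_7 = 301.
(Characteristic roots are 2 and -1.)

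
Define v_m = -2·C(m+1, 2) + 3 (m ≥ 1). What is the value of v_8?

-69

C(9, 2) = 36, so v_8 = -69.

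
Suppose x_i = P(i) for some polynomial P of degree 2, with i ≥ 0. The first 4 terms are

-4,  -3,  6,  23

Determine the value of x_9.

293

1st diffs: 1, 9, 17.
2nd diffs: 8, 8 (constant).
Newton forward-difference form: x_i = -4 + 1·C(i,1) + 8·C(i,2).
At i = 9: i = 9, so x_9 = -4 + 9 + 288 = 293.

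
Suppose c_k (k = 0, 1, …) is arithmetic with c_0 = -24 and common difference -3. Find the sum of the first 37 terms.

-2886

c_k = -24 + (k - 0)·(-3).
c_{36} = -132; S = 37·(-24 + (-132))/2 = -2886.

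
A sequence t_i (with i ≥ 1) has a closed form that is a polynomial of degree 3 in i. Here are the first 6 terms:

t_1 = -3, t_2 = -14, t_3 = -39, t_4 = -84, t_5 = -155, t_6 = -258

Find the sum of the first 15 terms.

-15760

1st diffs: -11, -25, -45, -71, -103.
2nd diffs: -14, -20, -26, -32.
3rd diffs: -6, -6, -6 (constant).
So t_i = -i^3 - i^2 - i.
Continuing: …, -399, -584, -819, -1110, …, t_{15} = -3615.
Summing i = 1..15 (15 terms) gives -15760.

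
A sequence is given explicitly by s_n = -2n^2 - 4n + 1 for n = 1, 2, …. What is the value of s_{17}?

-645

s_{17} = -2·17^2 - 4·17 + 1 = -645.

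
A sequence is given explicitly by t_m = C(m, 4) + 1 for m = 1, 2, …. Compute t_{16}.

C(16, 4) = 1820, so t_{16} = 1821.

1821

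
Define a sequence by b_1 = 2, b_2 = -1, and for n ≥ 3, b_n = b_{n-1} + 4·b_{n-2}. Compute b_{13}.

41407

Compute successive terms:
b_3 = 7; b_4 = 3; b_5 = 31; …; b_{10} = 2363; b_{11} = 6391; b_{12} = 15843; b_{13} = 41407.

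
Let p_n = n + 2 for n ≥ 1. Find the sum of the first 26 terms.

Over n = 1..26: Σn = 351.
Total = (1)·351 + (2)·26 = 403.

403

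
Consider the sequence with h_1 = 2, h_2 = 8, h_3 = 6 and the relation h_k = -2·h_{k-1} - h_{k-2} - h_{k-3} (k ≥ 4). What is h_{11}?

h_4 = -22  h_5 = 30  h_6 = -44  h_7 = 80  h_8 = -146  h_9 = 256  h_{10} = -446  h_{11} = 782.

782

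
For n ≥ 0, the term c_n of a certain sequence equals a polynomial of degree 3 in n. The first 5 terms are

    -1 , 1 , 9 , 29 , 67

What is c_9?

737

1st diffs: 2, 8, 20, 38.
2nd diffs: 6, 12, 18.
3rd diffs: 6, 6 (constant).
So c_n = n^3 + n - 1.
Evaluating at n = 9 gives c_9 = 737.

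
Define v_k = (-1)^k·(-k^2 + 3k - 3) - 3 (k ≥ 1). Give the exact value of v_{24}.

(-1)^24 = 1; -k^2 + 3k - 3 at k=24 is -507; so v_{24} = -510.

-510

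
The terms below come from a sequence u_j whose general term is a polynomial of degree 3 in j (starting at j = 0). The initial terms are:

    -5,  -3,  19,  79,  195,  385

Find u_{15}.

10315

1st diffs: 2, 22, 60, 116, 190.
2nd diffs: 20, 38, 56, 74.
3rd diffs: 18, 18, 18 (constant).
Newton forward-difference form: u_j = -5 + 2·C(j,1) + 20·C(j,2) + 18·C(j,3).
At j = 15: j = 15, so u_{15} = -5 + 30 + 2100 + 8190 = 10315.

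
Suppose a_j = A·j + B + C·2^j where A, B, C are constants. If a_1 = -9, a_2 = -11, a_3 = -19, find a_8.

At j = 1, 2, 3: A + B + 2C = -9; 2A + B + 4C = -11; 3A + B + 8C = -19.
Subtracting the first from the second: A + 2C = -2.
Subtracting the second from the third: A + 4C = -8.
Solving: C = -3, A = 4, then B = -7.
So a_j = 4·j + (-7) + (-3)·2^j; at j=8 this is -743.

-743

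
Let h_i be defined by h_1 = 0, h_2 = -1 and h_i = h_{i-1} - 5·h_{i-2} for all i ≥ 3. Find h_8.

-1

Applying the relation repeatedly:
h_3 = -1, h_4 = 4, h_5 = 9, h_6 = -11, h_7 = -56, h_8 = -1.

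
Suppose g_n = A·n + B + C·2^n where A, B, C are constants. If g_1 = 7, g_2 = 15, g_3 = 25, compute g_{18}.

262251

Plug in n = 1, 2, 3: A + B + 2C = 7; 2A + B + 4C = 15; 3A + B + 8C = 25.
Subtracting the first from the second: A + 2C = 8.
Subtracting the second from the third: A + 4C = 10.
Solving: C = 1, A = 6, then B = -1.
Hence g_{18} = 6·18 + (-1) + 1·262144 = 262251.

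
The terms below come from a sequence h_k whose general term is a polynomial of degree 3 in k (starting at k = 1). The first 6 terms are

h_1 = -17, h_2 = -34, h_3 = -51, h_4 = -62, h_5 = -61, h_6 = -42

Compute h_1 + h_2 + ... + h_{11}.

1st diffs: -17, -17, -11, 1, 19.
2nd diffs: 0, 6, 12, 18.
3rd diffs: 6, 6, 6 (constant).
So h_k = k^3 - 6k^2 - 6k - 6.
Continuing: …, 1, 74, 183, 334, …, h_{11} = 533.
Summing k = 1..11 (11 terms) gives 858.

858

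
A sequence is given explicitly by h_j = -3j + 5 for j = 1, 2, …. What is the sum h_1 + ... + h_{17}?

-374

Over j = 1..17: Σj = 153.
Total = (-3)·153 + (5)·17 = -374.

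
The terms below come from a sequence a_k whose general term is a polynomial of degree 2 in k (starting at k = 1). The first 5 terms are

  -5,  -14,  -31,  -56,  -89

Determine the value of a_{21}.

1st diffs: -9, -17, -25, -33.
2nd diffs: -8, -8, -8 (constant).
So a_k = -4k^2 + 3k - 4.
Evaluating at k = 21 gives a_{21} = -1705.

-1705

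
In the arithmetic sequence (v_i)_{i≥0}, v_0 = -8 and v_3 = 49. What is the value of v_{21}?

Common difference d = (49 - (-8)) / (3 - 0) = 19.
v_i = -8 + (i - 0)·19.
v_{21} = -8 + 21·19 = 391.

391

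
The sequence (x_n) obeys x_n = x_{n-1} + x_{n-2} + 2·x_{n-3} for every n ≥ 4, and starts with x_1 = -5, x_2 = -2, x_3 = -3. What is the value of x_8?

-182

x_4 = -15; x_5 = -22; x_6 = -43; x_7 = -95; x_8 = -182.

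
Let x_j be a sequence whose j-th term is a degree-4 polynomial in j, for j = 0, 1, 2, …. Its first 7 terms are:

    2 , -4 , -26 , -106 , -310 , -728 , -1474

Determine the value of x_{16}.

1st diffs: -6, -22, -80, -204, -418, -746.
2nd diffs: -16, -58, -124, -214, -328.
3rd diffs: -42, -66, -90, -114.
4th diffs: -24, -24, -24 (constant).
Newton forward-difference form: x_j = 2 + (-6)·C(j,1) + (-16)·C(j,2) + (-42)·C(j,3) + (-24)·C(j,4).
At j = 16: j = 16, so x_{16} = 2 - 96 - 1920 - 23520 - 43680 = -69214.

-69214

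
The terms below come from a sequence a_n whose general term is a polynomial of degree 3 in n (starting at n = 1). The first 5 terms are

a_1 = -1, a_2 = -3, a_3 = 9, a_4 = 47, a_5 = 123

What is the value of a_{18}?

10029

1st diffs: -2, 12, 38, 76.
2nd diffs: 14, 26, 38.
3rd diffs: 12, 12 (constant).
So a_n = 2n^3 - 5n^2 - n + 3.
Evaluating at n = 18 gives a_{18} = 10029.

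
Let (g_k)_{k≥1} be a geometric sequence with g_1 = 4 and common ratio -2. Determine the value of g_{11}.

g_k = 4·(-2)^(k-1).
g_{11} = 4·(-2)^10 = 4096.

4096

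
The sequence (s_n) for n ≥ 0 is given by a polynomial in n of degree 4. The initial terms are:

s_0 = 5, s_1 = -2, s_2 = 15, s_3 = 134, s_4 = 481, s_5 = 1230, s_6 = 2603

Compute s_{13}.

58414

1st diffs: -7, 17, 119, 347, 749, 1373.
2nd diffs: 24, 102, 228, 402, 624.
3rd diffs: 78, 126, 174, 222.
4th diffs: 48, 48, 48 (constant).
Newton forward-difference form: s_n = 5 + (-7)·C(n,1) + 24·C(n,2) + 78·C(n,3) + 48·C(n,4).
At n = 13: n = 13, so s_{13} = 5 - 91 + 1872 + 22308 + 34320 = 58414.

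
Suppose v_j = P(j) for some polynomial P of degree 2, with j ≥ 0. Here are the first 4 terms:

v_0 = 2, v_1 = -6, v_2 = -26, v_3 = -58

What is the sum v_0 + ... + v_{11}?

1st diffs: -8, -20, -32.
2nd diffs: -12, -12 (constant).
So v_j = -6j^2 - 2j + 2.
Continuing: …, -102, -158, -226, -306, …, v_{11} = -746.
Summing j = 0..11 (12 terms) gives -3144.

-3144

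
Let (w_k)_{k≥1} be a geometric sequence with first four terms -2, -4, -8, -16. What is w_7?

Common ratio r = 2.
w_k = (-2)·2^(k-1).
w_7 = (-2)·2^6 = -128.

-128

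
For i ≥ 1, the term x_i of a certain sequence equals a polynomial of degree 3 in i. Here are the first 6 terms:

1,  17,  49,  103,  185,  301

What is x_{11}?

1st diffs: 16, 32, 54, 82, 116.
2nd diffs: 16, 22, 28, 34.
3rd diffs: 6, 6, 6 (constant).
Newton forward-difference form: x_i = 1 + 16·C(i-1,1) + 16·C(i-1,2) + 6·C(i-1,3).
At i = 11: i-1 = 10, so x_{11} = 1 + 160 + 720 + 720 = 1601.

1601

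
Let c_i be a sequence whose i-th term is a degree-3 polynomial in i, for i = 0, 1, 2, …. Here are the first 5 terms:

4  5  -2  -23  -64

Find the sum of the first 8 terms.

-808

1st diffs: 1, -7, -21, -41.
2nd diffs: -8, -14, -20.
3rd diffs: -6, -6 (constant).
So c_i = -i^3 - i^2 + 3i + 4.
Continuing: -131, -230, -367.
Summing i = 0..7 (8 terms) gives -808.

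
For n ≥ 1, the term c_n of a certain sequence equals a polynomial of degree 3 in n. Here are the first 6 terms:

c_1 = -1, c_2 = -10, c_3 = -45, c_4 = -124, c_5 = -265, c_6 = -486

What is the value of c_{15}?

-9045

1st diffs: -9, -35, -79, -141, -221.
2nd diffs: -26, -44, -62, -80.
3rd diffs: -18, -18, -18 (constant).
Newton forward-difference form: c_n = -1 + (-9)·C(n-1,1) + (-26)·C(n-1,2) + (-18)·C(n-1,3).
At n = 15: n-1 = 14, so c_{15} = -1 - 126 - 2366 - 6552 = -9045.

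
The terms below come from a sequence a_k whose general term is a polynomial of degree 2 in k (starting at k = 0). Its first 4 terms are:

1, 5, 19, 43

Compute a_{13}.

1st diffs: 4, 14, 24.
2nd diffs: 10, 10 (constant).
Newton forward-difference form: a_k = 1 + 4·C(k,1) + 10·C(k,2).
At k = 13: k = 13, so a_{13} = 1 + 52 + 780 = 833.

833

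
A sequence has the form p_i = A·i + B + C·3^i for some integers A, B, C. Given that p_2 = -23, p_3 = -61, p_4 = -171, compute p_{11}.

Plug in i = 2, 3, 4: 2A + B + 9C = -23; 3A + B + 27C = -61; 4A + B + 81C = -171.
Subtracting the first from the second: A + 18C = -38.
Subtracting the second from the third: A + 54C = -110.
Solving: C = -2, A = -2, then B = -1.
Hence p_{11} = -2·11 + (-1) + (-2)·177147 = -354317.

-354317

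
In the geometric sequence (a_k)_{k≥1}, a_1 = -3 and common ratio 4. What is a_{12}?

-12582912

a_k = (-3)·4^(k-1).
a_{12} = (-3)·4^11 = -12582912.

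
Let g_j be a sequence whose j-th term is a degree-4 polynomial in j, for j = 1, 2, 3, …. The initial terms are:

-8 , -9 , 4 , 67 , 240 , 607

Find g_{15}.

38380

1st diffs: -1, 13, 63, 173, 367.
2nd diffs: 14, 50, 110, 194.
3rd diffs: 36, 60, 84.
4th diffs: 24, 24 (constant).
Newton forward-difference form: g_j = -8 + (-1)·C(j-1,1) + 14·C(j-1,2) + 36·C(j-1,3) + 24·C(j-1,4).
At j = 15: j-1 = 14, so g_{15} = -8 - 14 + 1274 + 13104 + 24024 = 38380.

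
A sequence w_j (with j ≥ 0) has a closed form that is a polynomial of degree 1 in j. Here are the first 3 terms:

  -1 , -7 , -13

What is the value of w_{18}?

-109

1st diffs: -6, -6 (constant).
So w_j = -6j - 1.
Evaluating at j = 18 gives w_{18} = -109.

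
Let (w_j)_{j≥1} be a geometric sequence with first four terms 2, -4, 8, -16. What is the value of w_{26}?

-67108864

Common ratio r = -2.
w_j = 2·(-2)^(j-1).
w_{26} = 2·(-2)^25 = -67108864.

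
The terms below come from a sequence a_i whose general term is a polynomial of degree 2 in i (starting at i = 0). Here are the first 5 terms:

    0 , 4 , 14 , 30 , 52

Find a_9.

1st diffs: 4, 10, 16, 22.
2nd diffs: 6, 6, 6 (constant).
So a_i = 3i^2 + i.
Evaluating at i = 9 gives a_9 = 252.

252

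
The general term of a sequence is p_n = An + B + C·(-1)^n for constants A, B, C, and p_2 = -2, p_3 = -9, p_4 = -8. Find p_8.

-20

Write the equations: 2A + B + C = -2; 3A + B - C = -9; 4A + B + C = -8.
Subtracting the first from the second: A - 2C = -7.
Subtracting the second from the third: A + 2C = 1.
Solving: C = 2, A = -3, then B = 2.
So p_n = -3·n + 2 + 2·(-1)^n; at n=8 this is -20.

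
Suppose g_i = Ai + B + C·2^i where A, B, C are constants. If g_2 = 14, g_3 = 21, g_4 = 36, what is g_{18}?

524278

The three given values yield: 2A + B + 4C = 14; 3A + B + 8C = 21; 4A + B + 16C = 36.
Subtracting the first from the second: A + 4C = 7.
Subtracting the second from the third: A + 8C = 15.
Solving: C = 2, A = -1, then B = 8.
So g_i = -1·i + 8 + 2·2^i; at i=18 this is 524278.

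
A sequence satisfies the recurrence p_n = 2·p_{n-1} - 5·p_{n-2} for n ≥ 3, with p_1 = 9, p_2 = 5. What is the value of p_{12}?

63505

Applying the relation repeatedly:
p_3 = -35;  p_4 = -95;  p_5 = -15;  p_6 = 445;  p_7 = 965;  p_8 = -295;  p_9 = -5415;  p_{10} = -9355;  p_{11} = 8365;  p_{12} = 63505.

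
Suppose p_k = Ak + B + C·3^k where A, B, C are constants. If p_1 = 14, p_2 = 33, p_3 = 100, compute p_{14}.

Write the equations: A + B + 3C = 14; 2A + B + 9C = 33; 3A + B + 27C = 100.
Subtracting the first from the second: A + 6C = 19.
Subtracting the second from the third: A + 18C = 67.
Solving: C = 4, A = -5, then B = 7.
Hence p_{14} = -5·14 + 7 + 4·4782969 = 19131813.

19131813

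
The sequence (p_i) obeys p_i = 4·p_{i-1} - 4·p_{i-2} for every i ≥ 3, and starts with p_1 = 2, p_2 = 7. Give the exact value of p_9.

3584

Applying the relation repeatedly:
p_3 = 20  p_4 = 52  p_5 = 128  p_6 = 304  p_7 = 704  p_8 = 1600  p_9 = 3584.
(Characteristic roots are 2 and 2.)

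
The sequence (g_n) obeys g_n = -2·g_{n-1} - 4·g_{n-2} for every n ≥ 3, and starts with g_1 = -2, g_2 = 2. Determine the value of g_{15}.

16384

g_3 = 4  g_4 = -16  g_5 = 16  …  g_{12} = 2048  g_{13} = -8192  g_{14} = 8192  g_{15} = 16384.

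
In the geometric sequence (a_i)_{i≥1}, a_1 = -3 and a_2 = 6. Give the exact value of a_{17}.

Common ratio r = -2.
a_i = (-3)·(-2)^(i-1).
a_{17} = (-3)·(-2)^16 = -196608.

-196608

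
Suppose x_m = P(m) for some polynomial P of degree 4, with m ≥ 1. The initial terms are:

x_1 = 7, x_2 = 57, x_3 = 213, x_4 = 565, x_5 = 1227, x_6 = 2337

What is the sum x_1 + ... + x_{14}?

181370

1st diffs: 50, 156, 352, 662, 1110.
2nd diffs: 106, 196, 310, 448.
3rd diffs: 90, 114, 138.
4th diffs: 24, 24 (constant).
Newton forward-difference form: x_m = 7 + 50·C(m-1,1) + 106·C(m-1,2) + 90·C(m-1,3) + 24·C(m-1,4).
Continuing: …, 4057, 6573, 10095, 14857, …, x_{14} = 51825.
Summing m = 1..14 (14 terms) gives 181370.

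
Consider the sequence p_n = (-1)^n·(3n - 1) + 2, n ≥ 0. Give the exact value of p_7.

-18

(-1)^7 = -1; 3n - 1 at n=7 is 20; so p_7 = -18.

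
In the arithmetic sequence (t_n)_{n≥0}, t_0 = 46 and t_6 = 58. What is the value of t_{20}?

86

Common difference d = (58 - 46) / (6 - 0) = 2.
t_n = 46 + (n - 0)·2.
t_{20} = 46 + 20·2 = 86.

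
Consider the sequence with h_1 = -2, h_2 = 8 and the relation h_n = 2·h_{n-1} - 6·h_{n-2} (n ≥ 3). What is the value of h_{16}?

-3031552

Compute successive terms:
h_3 = 28;  h_4 = 8;  h_5 = -152;  …;  h_{13} = 166528;  h_{14} = 516608;  h_{15} = 34048;  h_{16} = -3031552.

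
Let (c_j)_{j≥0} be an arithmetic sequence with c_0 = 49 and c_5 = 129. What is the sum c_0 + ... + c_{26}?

Common difference d = (129 - 49) / (5 - 0) = 16.
c_j = 49 + (j - 0)·16.
c_{26} = 465; S = 27·(49 + 465)/2 = 6939.

6939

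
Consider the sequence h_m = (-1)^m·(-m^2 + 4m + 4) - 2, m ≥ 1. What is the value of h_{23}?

431

(-1)^23 = -1; -m^2 + 4m + 4 at m=23 is -433; so h_{23} = 431.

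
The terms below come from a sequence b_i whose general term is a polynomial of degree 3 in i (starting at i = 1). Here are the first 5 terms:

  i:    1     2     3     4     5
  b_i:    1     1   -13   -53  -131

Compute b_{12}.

-2749

1st diffs: 0, -14, -40, -78.
2nd diffs: -14, -26, -38.
3rd diffs: -12, -12 (constant).
So b_i = -2i^3 + 5i^2 - i - 1.
Evaluating at i = 12 gives b_{12} = -2749.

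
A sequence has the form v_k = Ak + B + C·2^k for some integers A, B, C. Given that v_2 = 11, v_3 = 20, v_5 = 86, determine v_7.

368

Plug in k = 2, 3, 5: 2A + B + 4C = 11; 3A + B + 8C = 20; 5A + B + 32C = 86.
Subtracting the first from the second: A + 4C = 9.
Subtracting the second from the third: 2A + 24C = 66.
Solving: C = 3, A = -3, then B = 5.
Hence v_7 = -3·7 + 5 + 3·128 = 368.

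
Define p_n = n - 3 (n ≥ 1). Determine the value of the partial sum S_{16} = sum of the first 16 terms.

88

Over n = 1..16: Σn = 136.
Total = (1)·136 + (-3)·16 = 88.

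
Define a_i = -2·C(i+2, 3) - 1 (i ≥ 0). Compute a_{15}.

-1361

C(17, 3) = 680, so a_{15} = -1361.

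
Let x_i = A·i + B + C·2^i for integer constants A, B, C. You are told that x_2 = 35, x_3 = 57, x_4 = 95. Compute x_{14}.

Plug in i = 2, 3, 4: 2A + B + 4C = 35; 3A + B + 8C = 57; 4A + B + 16C = 95.
Subtracting the first from the second: A + 4C = 22.
Subtracting the second from the third: A + 8C = 38.
Solving: C = 4, A = 6, then B = 7.
Hence x_{14} = 6·14 + 7 + 4·16384 = 65627.

65627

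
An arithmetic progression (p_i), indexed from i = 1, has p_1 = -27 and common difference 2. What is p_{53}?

p_i = -27 + (i - 1)·2.
p_{53} = -27 + 52·2 = 77.

77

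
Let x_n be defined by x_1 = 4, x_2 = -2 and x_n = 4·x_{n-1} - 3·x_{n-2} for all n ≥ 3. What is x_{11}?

x_3 = -20, x_4 = -74, x_5 = -236, x_6 = -722, x_7 = -2180, x_8 = -6554, x_9 = -19676, x_{10} = -59042, x_{11} = -177140.
(Characteristic roots are 3 and 1.)

-177140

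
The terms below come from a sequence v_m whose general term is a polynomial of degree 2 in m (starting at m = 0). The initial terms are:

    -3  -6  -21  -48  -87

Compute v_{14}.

-1137

1st diffs: -3, -15, -27, -39.
2nd diffs: -12, -12, -12 (constant).
Newton forward-difference form: v_m = -3 + (-3)·C(m,1) + (-12)·C(m,2).
At m = 14: m = 14, so v_{14} = -3 - 42 - 1092 = -1137.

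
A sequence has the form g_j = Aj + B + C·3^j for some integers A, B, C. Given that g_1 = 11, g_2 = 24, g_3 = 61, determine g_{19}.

2324522957

The three given values yield: A + B + 3C = 11; 2A + B + 9C = 24; 3A + B + 27C = 61.
Subtracting the first from the second: A + 6C = 13.
Subtracting the second from the third: A + 18C = 37.
Solving: C = 2, A = 1, then B = 4.
So g_j = 1·j + 4 + 2·3^j; at j=19 this is 2324522957.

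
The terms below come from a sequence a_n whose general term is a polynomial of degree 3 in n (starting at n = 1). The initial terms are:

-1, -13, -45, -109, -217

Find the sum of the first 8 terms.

-2304

1st diffs: -12, -32, -64, -108.
2nd diffs: -20, -32, -44.
3rd diffs: -12, -12 (constant).
Newton forward-difference form: a_n = -1 + (-12)·C(n-1,1) + (-20)·C(n-1,2) + (-12)·C(n-1,3).
Continuing: -381, -613, -925.
Summing n = 1..8 (8 terms) gives -2304.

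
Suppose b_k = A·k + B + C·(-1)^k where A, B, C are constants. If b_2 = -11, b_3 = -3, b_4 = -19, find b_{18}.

-75

Write the equations: 2A + B + C = -11; 3A + B - C = -3; 4A + B + C = -19.
Subtracting the first from the second: A - 2C = 8.
Subtracting the second from the third: A + 2C = -16.
Solving: C = -6, A = -4, then B = 3.
Hence b_{18} = -4·18 + 3 + (-6)·1 = -75.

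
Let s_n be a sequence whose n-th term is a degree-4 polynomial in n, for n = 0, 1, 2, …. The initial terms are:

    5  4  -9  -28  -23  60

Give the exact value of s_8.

1st diffs: -1, -13, -19, 5, 83.
2nd diffs: -12, -6, 24, 78.
3rd diffs: 6, 30, 54.
4th diffs: 24, 24 (constant).
So s_n = n^4 - 5n^3 + 2n^2 + n + 5.
Evaluating at n = 8 gives s_8 = 1677.

1677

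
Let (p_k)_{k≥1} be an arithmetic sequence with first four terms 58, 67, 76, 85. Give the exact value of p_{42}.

427

Common difference d = 9.
p_k = 58 + (k - 1)·9.
p_{42} = 58 + 41·9 = 427.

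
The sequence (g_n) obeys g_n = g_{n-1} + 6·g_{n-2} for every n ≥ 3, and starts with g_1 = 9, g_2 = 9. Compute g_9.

36351

Applying the relation repeatedly:
g_3 = 63  g_4 = 117  g_5 = 495  g_6 = 1197  g_7 = 4167  g_8 = 11349  g_9 = 36351.
(Characteristic roots are 3 and -2.)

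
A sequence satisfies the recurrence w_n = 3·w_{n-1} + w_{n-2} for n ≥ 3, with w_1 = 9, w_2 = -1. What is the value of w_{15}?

w_3 = 6  w_4 = 17  w_5 = 57  …  w_{12} = 244052  w_{13} = 806049  w_{14} = 2662199  w_{15} = 8792646.

8792646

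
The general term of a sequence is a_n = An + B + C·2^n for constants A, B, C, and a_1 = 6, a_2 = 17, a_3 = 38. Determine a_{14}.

81929

At n = 1, 2, 3: A + B + 2C = 6; 2A + B + 4C = 17; 3A + B + 8C = 38.
Subtracting the first from the second: A + 2C = 11.
Subtracting the second from the third: A + 4C = 21.
Solving: C = 5, A = 1, then B = -5.
Hence a_{14} = 1·14 + (-5) + 5·16384 = 81929.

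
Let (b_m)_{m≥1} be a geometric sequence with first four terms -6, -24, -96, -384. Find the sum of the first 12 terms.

-33554430

Common ratio r = 4.
b_m = (-6)·4^(m-1).
S = (-6)·(4^12 - 1)/(4 - 1) = (-6)·(16777216 - 1)/(3) = -33554430.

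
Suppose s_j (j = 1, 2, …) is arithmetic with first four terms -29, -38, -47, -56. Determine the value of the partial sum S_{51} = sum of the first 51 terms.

Common difference d = -9.
s_j = -29 + (j - 1)·(-9).
s_{51} = -479; S = 51·(-29 + (-479))/2 = -12954.

-12954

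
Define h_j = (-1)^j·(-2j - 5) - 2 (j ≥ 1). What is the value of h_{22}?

-51

(-1)^22 = 1; -2j - 5 at j=22 is -49; so h_{22} = -51.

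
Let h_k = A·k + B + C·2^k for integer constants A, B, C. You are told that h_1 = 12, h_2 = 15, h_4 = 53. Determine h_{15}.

131006

The three given values yield: A + B + 2C = 12; 2A + B + 4C = 15; 4A + B + 16C = 53.
Subtracting the first from the second: A + 2C = 3.
Subtracting the second from the third: 2A + 12C = 38.
Solving: C = 4, A = -5, then B = 9.
So h_k = -5·k + 9 + 4·2^k; at k=15 this is 131006.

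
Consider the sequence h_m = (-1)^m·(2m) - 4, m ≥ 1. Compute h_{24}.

(-1)^24 = 1; 2m at m=24 is 48; so h_{24} = 44.

44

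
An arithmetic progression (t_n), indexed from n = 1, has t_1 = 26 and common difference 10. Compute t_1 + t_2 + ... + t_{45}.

11070

t_n = 26 + (n - 1)·10.
t_{45} = 466; S = 45·(26 + 466)/2 = 11070.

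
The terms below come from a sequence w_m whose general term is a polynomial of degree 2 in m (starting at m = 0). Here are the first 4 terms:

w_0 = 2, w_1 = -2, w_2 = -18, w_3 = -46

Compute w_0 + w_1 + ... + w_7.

-768

1st diffs: -4, -16, -28.
2nd diffs: -12, -12 (constant).
So w_m = -6m^2 + 2m + 2.
Continuing: -86, -138, -202, -278.
Summing m = 0..7 (8 terms) gives -768.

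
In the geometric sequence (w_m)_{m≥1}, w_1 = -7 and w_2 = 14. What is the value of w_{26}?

Common ratio r = -2.
w_m = (-7)·(-2)^(m-1).
w_{26} = (-7)·(-2)^25 = 234881024.

234881024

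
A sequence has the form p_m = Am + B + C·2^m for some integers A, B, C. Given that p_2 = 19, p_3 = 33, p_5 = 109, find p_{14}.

49183

At m = 2, 3, 5: 2A + B + 4C = 19; 3A + B + 8C = 33; 5A + B + 32C = 109.
Subtracting the first from the second: A + 4C = 14.
Subtracting the second from the third: 2A + 24C = 76.
Solving: C = 3, A = 2, then B = 3.
Hence p_{14} = 2·14 + 3 + 3·16384 = 49183.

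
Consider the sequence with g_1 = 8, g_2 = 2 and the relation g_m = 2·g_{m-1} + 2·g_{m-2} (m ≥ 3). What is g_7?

Step forward from the initial values:
g_3 = 20, g_4 = 44, g_5 = 128, g_6 = 344, g_7 = 944.

944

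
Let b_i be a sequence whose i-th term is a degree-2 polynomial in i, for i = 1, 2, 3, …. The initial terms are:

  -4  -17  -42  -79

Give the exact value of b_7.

-262

1st diffs: -13, -25, -37.
2nd diffs: -12, -12 (constant).
Newton forward-difference form: b_i = -4 + (-13)·C(i-1,1) + (-12)·C(i-1,2).
At i = 7: i-1 = 6, so b_7 = -4 - 78 - 180 = -262.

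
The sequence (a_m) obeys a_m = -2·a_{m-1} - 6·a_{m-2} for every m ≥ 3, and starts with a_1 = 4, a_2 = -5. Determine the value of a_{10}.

Step forward from the initial values:
a_3 = -14  a_4 = 58  a_5 = -32  a_6 = -284  a_7 = 760  a_8 = 184  a_9 = -4928  a_{10} = 8752.

8752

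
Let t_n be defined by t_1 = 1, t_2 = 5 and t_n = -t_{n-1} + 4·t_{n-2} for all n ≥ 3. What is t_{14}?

171085

Iterate the recurrence:
t_3 = -1, t_4 = 21, t_5 = -25, …, t_{11} = -9985, t_{12} = 26229, t_{13} = -66169, t_{14} = 171085.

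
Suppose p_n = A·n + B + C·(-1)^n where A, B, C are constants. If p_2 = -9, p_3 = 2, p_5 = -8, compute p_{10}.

-49

The three given values yield: 2A + B + C = -9; 3A + B - C = 2; 5A + B - C = -8.
Subtracting the first from the second: A - 2C = 11.
Subtracting the second from the third: 2A = -10.
Solving: C = -8, A = -5, then B = 9.
Therefore p_{10} = -50 + 9 + (-8)·1 = -49.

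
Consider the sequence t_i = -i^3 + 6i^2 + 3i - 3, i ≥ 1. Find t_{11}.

-575

t_{11} = -1·11^3 + 6·11^2 + 3·11 - 3 = -575.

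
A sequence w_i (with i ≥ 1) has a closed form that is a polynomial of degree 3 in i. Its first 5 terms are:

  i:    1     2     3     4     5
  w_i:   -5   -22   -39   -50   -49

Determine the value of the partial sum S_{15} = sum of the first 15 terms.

6330

1st diffs: -17, -17, -11, 1.
2nd diffs: 0, 6, 12.
3rd diffs: 6, 6 (constant).
Newton forward-difference form: w_i = -5 + (-17)·C(i-1,1) + 6·C(i-1,3).
Continuing: …, -30, 13, 86, 195, …, w_{15} = 1941.
Summing i = 1..15 (15 terms) gives 6330.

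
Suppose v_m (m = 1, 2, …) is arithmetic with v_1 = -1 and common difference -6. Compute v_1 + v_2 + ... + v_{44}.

-5720

v_m = -1 + (m - 1)·(-6).
v_{44} = -259; S = 44·(-1 + (-259))/2 = -5720.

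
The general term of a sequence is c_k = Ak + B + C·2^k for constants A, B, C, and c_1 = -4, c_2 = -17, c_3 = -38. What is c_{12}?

-16435

At k = 1, 2, 3: A + B + 2C = -4; 2A + B + 4C = -17; 3A + B + 8C = -38.
Subtracting the first from the second: A + 2C = -13.
Subtracting the second from the third: A + 4C = -21.
Solving: C = -4, A = -5, then B = 9.
Hence c_{12} = -5·12 + 9 + (-4)·4096 = -16435.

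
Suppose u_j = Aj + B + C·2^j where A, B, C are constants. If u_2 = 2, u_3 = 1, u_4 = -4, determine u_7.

Write the equations: 2A + B + 4C = 2; 3A + B + 8C = 1; 4A + B + 16C = -4.
Subtracting the first from the second: A + 4C = -1.
Subtracting the second from the third: A + 8C = -5.
Solving: C = -1, A = 3, then B = 0.
Therefore u_7 = 21 + 0 + (-1)·128 = -107.

-107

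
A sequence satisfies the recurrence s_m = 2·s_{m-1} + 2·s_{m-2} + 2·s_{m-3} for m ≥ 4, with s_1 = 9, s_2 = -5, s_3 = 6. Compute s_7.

396

Iterate the recurrence:
s_4 = 20; s_5 = 42; s_6 = 136; s_7 = 396.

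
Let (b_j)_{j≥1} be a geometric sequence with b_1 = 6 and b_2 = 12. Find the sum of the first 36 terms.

Common ratio r = 2.
b_j = 6·2^(j-1).
S = 6·(2^36 - 1)/(2 - 1) = 6·(68719476736 - 1)/(1) = 412316860410.

412316860410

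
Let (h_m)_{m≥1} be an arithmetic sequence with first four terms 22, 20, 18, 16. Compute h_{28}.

Common difference d = -2.
h_m = 22 + (m - 1)·(-2).
h_{28} = 22 + 27·(-2) = -32.

-32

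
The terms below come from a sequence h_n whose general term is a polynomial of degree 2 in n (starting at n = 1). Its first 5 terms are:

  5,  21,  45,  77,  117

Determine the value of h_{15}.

957

1st diffs: 16, 24, 32, 40.
2nd diffs: 8, 8, 8 (constant).
So h_n = 4n^2 + 4n - 3.
Evaluating at n = 15 gives h_{15} = 957.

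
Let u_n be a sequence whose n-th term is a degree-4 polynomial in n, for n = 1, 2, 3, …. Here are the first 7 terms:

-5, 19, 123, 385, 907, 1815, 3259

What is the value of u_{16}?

1st diffs: 24, 104, 262, 522, 908, 1444.
2nd diffs: 80, 158, 260, 386, 536.
3rd diffs: 78, 102, 126, 150.
4th diffs: 24, 24, 24 (constant).
So u_n = n^4 + 3n^3 - 3n^2 - 3n - 3.
Evaluating at n = 16 gives u_{16} = 77005.

77005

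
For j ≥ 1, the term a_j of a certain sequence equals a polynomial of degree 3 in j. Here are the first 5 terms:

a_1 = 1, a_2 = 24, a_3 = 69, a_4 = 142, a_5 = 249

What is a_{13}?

3049

1st diffs: 23, 45, 73, 107.
2nd diffs: 22, 28, 34.
3rd diffs: 6, 6 (constant).
Newton forward-difference form: a_j = 1 + 23·C(j-1,1) + 22·C(j-1,2) + 6·C(j-1,3).
At j = 13: j-1 = 12, so a_{13} = 1 + 276 + 1452 + 1320 = 3049.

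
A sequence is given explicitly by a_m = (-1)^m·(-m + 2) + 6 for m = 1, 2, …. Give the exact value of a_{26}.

-18

(-1)^26 = 1; -m + 2 at m=26 is -24; so a_{26} = -18.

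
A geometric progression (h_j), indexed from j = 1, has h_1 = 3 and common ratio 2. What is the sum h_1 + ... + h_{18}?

786429

h_j = 3·2^(j-1).
S = 3·(2^18 - 1)/(2 - 1) = 3·(262144 - 1)/(1) = 786429.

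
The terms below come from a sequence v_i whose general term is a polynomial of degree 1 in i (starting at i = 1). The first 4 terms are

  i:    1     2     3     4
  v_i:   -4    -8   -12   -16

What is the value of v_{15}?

-60

1st diffs: -4, -4, -4 (constant).
So v_i = -4i.
Evaluating at i = 15 gives v_{15} = -60.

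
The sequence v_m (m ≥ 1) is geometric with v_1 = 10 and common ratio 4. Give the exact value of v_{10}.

2621440

v_m = 10·4^(m-1).
v_{10} = 10·4^9 = 2621440.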